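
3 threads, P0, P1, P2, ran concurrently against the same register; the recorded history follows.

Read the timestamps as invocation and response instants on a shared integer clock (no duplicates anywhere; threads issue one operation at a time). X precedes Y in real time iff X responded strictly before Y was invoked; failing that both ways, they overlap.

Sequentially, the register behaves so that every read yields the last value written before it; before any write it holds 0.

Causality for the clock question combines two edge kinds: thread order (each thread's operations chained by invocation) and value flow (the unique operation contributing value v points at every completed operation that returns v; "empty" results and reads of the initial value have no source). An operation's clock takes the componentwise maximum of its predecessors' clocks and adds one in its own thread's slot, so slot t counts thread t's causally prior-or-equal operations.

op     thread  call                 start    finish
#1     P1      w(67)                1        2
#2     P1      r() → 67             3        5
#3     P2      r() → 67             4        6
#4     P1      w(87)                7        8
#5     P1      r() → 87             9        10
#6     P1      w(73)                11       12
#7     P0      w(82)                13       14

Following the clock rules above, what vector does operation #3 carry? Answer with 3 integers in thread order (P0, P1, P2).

invoked at 1, #1 has no predecessors; its own P1 bump gives (0, 1, 0)
invoked at 13, #7 has no predecessors; its own P0 bump gives (1, 0, 0)
#3 (invocation 4): componentwise max over VC(#1)=(0, 1, 0), +1 at P2, giving (0, 1, 1)
#2 (invocation 3): componentwise max over VC(#1)=(0, 1, 0), +1 at P1, giving (0, 2, 0)
#4 (invocation 7): componentwise max over VC(#2)=(0, 2, 0), +1 at P1, giving (0, 3, 0)
#5 (invocation 9): componentwise max over VC(#4)=(0, 3, 0), +1 at P1, giving (0, 4, 0)
#6 (invocation 11): componentwise max over VC(#5)=(0, 4, 0), +1 at P1, giving (0, 5, 0)
target: VC(#3) = (0, 1, 1)

(0, 1, 1)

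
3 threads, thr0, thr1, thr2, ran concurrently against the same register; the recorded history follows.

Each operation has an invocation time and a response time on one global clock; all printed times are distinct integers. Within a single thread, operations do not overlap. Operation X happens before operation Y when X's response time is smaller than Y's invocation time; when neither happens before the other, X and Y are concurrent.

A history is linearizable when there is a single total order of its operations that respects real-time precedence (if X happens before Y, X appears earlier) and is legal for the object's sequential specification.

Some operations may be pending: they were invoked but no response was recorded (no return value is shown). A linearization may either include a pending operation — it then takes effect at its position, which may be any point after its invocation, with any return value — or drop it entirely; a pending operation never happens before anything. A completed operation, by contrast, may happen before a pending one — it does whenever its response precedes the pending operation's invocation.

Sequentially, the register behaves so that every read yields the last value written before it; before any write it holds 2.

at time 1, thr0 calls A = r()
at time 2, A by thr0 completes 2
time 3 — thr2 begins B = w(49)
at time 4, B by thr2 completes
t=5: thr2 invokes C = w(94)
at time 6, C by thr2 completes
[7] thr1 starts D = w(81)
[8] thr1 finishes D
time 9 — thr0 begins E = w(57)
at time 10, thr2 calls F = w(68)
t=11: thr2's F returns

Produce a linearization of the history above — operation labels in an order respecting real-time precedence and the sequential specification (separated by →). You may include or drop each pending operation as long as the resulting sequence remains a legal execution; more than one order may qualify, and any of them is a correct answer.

after step 1 (A r() → 2): value 2
after step 2 (B w(49)): value 49
after step 3 (C w(94)): value 94
after step 4 (D w(81)): value 81
after step 5 (E w(57) (pending, included)): value 57
after step 6 (F w(68)): value 68

A → B → C → D → E → F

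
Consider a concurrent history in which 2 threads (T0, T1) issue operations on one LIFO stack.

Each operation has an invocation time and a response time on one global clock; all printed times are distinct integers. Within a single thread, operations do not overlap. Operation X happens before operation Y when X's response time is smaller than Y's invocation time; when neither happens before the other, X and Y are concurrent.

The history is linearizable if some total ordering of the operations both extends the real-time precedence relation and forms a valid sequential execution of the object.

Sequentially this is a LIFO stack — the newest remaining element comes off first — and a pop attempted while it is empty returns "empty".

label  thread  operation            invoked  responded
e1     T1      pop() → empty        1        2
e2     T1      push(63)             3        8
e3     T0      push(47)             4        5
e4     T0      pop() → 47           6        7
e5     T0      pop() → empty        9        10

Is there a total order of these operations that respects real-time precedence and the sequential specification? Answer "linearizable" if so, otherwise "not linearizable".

not linearizable

through event 9 a valid linearization exists; event 10 (e5 responding at time 10) ends that
3 orders of the 5 completed LIFO stack ops respect real time; none is legal
sample order e1, e2, e3, e4, e5 stalls at step 5 — e5 pop() → empty has no legal effect
sample order e1, e3, e2, e4, e5 stalls at step 4 — e4 pop() → 47 has no legal effect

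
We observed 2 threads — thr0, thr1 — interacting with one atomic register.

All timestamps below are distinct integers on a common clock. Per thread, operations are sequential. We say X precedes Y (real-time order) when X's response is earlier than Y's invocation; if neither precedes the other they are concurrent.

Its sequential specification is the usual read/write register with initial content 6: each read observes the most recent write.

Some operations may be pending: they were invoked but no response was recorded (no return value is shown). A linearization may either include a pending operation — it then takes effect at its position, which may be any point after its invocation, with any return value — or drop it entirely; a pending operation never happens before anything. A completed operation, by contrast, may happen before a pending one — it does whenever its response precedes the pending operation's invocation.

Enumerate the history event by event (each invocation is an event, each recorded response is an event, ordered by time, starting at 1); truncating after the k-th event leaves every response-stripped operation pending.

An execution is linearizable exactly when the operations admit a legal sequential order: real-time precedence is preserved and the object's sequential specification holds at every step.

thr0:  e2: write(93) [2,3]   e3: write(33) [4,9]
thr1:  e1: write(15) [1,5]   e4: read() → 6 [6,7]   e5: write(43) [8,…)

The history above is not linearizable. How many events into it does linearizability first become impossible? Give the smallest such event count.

events 1..6 are linearizable, e.g. via e1, e2:
after step 1 (e1 write(15)): value 15
after step 2 (e2 write(93)): value 93
with event 7 included (e4 responding at time 7), all real-time-consistent orders fail
completion choices over the 1 pending operation (e3) were checked; none helps
one such order, e1, e2, e4 (pending dropped), breaks at step 3 where e4 read() → 6 is illegal
one such order, e2, e1, e4 (pending dropped), breaks at step 3 where e4 read() → 6 is illegal

7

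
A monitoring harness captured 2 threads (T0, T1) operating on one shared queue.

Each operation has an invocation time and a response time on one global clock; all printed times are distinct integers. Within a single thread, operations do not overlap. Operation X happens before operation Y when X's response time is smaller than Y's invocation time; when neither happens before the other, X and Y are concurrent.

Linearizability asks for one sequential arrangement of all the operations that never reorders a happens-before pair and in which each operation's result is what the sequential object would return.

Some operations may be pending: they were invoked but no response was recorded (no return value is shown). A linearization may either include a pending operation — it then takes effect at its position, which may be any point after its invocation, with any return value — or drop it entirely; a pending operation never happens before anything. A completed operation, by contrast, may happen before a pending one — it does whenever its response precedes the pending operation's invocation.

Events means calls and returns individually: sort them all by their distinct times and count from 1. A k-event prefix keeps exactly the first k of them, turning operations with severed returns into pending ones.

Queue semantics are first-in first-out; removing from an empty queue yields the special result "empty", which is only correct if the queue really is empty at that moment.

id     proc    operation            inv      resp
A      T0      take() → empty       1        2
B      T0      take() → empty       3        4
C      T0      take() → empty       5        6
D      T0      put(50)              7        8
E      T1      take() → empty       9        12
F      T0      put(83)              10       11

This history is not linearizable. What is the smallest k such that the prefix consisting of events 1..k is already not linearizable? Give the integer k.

one valid order for events 1..11 is A, B, C, D, E, F:
1. A take() → empty, leaving queue <>
2. B take() → empty, leaving queue <>
3. C take() → empty, leaving queue <>
4. D put(50), leaving queue <50>
5. E take() (pending, included), leaving queue <>
6. F put(83), leaving queue <83>
with event 12 included (E responding at time 12), all real-time-consistent orders fail
sample order A, B, C, D, E, F stalls at step 5 — E take() → empty has no legal effect
sample order A, B, C, D, F, E stalls at step 6 — E take() → empty has no legal effect

12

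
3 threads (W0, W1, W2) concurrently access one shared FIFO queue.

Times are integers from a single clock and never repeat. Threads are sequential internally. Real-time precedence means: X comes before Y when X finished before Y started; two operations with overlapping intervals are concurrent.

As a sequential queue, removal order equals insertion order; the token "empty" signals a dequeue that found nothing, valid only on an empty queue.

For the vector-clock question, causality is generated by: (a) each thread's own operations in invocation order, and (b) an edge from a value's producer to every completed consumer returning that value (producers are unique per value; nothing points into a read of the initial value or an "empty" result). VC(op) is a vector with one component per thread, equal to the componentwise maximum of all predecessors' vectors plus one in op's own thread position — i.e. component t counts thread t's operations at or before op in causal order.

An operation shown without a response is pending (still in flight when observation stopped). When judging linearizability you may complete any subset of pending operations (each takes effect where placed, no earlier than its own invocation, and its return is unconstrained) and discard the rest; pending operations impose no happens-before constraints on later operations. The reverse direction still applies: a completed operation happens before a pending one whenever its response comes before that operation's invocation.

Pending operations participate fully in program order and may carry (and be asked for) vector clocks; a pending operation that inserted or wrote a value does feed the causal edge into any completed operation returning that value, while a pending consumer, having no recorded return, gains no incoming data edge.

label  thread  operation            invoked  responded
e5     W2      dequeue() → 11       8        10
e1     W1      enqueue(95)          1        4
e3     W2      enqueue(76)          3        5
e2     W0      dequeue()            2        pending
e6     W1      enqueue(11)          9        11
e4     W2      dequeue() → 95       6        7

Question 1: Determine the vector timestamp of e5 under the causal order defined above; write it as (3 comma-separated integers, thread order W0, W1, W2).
root op e3, invoked 3: fresh clock plus W2's own tick → (0, 0, 1)
root op e1, invoked 1: fresh clock plus W1's own tick → (0, 1, 0)
root op e2, invoked 2: fresh clock plus W0's own tick → (1, 0, 0)
from VC(e1)=(0, 1, 0), e6 (invoked 9) maxes components and bumps W1 → (0, 2, 0)
from VC(e1)=(0, 1, 0), VC(e3)=(0, 0, 1), e4 (invoked 6) maxes components and bumps W2 → (0, 1, 2)
from VC(e4)=(0, 1, 2), VC(e6)=(0, 2, 0), e5 (invoked 8) maxes components and bumps W2 → (0, 2, 3)
target: VC(e5) = (0, 2, 3)

(0, 2, 3)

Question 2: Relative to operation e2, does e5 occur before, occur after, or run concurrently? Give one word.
e5 spans [8,10], e2 spans [2,…)
the intervals overlap in both directions

concurrent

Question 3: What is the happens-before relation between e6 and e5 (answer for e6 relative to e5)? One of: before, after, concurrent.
e6 spans [9,11], e5 spans [8,10]
the intervals overlap in both directions

concurrent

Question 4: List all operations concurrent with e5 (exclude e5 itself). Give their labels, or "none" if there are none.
concurrent with e5 ([8,10]): every op whose interval crosses 8..10
e1 [1,4]: before
e2 [2,…): concurrent
e3 [3,5]: before
e4 [6,7]: before
e6 [9,11]: concurrent

e2, e6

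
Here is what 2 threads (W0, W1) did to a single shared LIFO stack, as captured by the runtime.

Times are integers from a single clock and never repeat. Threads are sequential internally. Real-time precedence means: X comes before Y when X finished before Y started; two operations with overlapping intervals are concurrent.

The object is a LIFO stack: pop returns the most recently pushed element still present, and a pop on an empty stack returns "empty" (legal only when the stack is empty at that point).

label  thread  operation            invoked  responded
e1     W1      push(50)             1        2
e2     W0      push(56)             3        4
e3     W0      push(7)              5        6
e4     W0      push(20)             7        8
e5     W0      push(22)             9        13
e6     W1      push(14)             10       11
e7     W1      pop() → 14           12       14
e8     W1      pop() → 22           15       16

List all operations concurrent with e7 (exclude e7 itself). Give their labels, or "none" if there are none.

e5

e7 runs from 12 to 14; window-overlapping ops are concurrent
e1 [1,2]: before
e2 [3,4]: before
e3 [5,6]: before
e4 [7,8]: before
e5 [9,13]: concurrent
e6 [10,11]: before
e8 [15,16]: after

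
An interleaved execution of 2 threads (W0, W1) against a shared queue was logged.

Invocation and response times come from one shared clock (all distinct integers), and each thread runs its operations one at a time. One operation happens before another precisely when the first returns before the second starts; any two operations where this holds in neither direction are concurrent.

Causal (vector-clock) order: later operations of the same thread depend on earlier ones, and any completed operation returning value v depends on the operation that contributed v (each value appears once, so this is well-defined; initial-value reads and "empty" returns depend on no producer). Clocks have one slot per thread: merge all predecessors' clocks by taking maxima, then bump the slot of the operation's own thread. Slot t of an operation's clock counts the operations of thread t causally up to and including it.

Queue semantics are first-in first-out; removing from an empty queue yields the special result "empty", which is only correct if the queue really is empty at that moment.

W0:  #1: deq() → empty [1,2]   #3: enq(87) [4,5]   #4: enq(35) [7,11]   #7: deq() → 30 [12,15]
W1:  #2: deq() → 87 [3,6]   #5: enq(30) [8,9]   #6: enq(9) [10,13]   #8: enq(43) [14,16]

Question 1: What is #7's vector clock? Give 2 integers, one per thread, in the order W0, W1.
(4, 2)

#1 (invocation 1): nothing precedes it; W0's component alone gives (1, 0)
#3 (invocation 4): componentwise max over VC(#1)=(1, 0), +1 at W0, giving (2, 0)
#2 (invocation 3): componentwise max over VC(#3)=(2, 0), +1 at W1, giving (2, 1)
#4 (invocation 7): componentwise max over VC(#3)=(2, 0), +1 at W0, giving (3, 0)
#5 (invocation 8): componentwise max over VC(#2)=(2, 1), +1 at W1, giving (2, 2)
#6 (invocation 10): componentwise max over VC(#5)=(2, 2), +1 at W1, giving (2, 3)
#8 (invocation 14): componentwise max over VC(#6)=(2, 3), +1 at W1, giving (2, 4)
#7 (invocation 12): componentwise max over VC(#4)=(3, 0), VC(#5)=(2, 2), +1 at W0, giving (4, 2)
target: VC(#7) = (4, 2)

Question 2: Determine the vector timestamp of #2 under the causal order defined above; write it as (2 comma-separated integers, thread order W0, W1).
(2, 1)

#1, invoked 1, has no incoming edges; only W0's bump applies → (1, 0)
VC(#3, invoked at 4): max of VC(#1)=(1, 0), then +1 on thread W0 → (2, 0)
VC(#2, invoked at 3): max of VC(#3)=(2, 0), then +1 on thread W1 → (2, 1)
VC(#4, invoked at 7): max of VC(#3)=(2, 0), then +1 on thread W0 → (3, 0)
VC(#5, invoked at 8): max of VC(#2)=(2, 1), then +1 on thread W1 → (2, 2)
VC(#6, invoked at 10): max of VC(#5)=(2, 2), then +1 on thread W1 → (2, 3)
VC(#8, invoked at 14): max of VC(#6)=(2, 3), then +1 on thread W1 → (2, 4)
VC(#7, invoked at 12): max of VC(#4)=(3, 0), VC(#5)=(2, 2), then +1 on thread W0 → (4, 2)
target: VC(#2) = (2, 1)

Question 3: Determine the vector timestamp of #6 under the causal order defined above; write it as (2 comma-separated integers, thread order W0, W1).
(2, 3)

root op #1, invoked 1: fresh clock plus W0's own tick → (1, 0)
merge at #3 (invoked 4): VC(#1)=(1, 0), own-thread bump on W0 → (2, 0)
merge at #2 (invoked 3): VC(#3)=(2, 0), own-thread bump on W1 → (2, 1)
merge at #4 (invoked 7): VC(#3)=(2, 0), own-thread bump on W0 → (3, 0)
merge at #5 (invoked 8): VC(#2)=(2, 1), own-thread bump on W1 → (2, 2)
merge at #6 (invoked 10): VC(#5)=(2, 2), own-thread bump on W1 → (2, 3)
merge at #8 (invoked 14): VC(#6)=(2, 3), own-thread bump on W1 → (2, 4)
merge at #7 (invoked 12): VC(#4)=(3, 0), VC(#5)=(2, 2), own-thread bump on W0 → (4, 2)
target: VC(#6) = (2, 3)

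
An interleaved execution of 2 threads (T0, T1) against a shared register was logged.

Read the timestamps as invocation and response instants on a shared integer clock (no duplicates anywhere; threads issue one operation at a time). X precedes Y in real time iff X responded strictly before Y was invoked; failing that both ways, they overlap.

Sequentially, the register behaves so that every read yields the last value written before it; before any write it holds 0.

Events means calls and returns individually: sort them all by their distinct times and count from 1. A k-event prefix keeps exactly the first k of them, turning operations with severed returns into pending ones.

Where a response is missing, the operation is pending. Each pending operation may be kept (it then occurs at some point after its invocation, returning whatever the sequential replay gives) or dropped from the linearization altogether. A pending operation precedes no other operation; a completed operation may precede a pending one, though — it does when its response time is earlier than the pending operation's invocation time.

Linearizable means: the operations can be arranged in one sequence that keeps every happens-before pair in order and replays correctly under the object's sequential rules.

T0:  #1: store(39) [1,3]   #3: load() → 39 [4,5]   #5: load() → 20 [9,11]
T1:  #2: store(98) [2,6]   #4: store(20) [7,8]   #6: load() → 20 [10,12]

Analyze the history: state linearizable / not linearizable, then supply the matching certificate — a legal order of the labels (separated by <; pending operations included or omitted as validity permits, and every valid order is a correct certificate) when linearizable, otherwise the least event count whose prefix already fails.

step 1: #1 store(39) — value 39
step 2: #3 load() → 39 — value 39
step 3: #2 store(98) — value 98
step 4: #4 store(20) — value 20
step 5: #5 load() → 20 — value 20
step 6: #6 load() → 20 — value 20

linearizable — witness: #1 < #3 < #2 < #4 < #5 < #6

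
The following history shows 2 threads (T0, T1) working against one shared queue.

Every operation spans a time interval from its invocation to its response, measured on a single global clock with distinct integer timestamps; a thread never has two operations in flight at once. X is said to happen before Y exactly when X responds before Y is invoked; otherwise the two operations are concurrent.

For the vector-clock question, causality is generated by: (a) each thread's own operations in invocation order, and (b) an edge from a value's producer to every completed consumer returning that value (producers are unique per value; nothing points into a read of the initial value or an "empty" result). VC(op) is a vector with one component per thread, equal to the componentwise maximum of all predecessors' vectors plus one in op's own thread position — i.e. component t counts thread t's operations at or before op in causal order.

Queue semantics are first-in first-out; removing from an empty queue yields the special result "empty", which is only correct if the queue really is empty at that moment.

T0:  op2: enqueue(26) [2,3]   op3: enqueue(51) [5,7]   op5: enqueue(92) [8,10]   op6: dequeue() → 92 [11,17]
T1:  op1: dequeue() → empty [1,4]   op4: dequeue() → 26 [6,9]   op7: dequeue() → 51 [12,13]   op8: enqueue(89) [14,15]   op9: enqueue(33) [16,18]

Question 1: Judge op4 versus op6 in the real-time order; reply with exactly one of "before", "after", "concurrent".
before

op4 spans [6,9], op6 spans [11,17]
resp(op4)=9 < inv(op6)=11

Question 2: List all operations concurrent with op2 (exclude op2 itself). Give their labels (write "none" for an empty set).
op1

op2 runs from 2 to 3; window-overlapping ops are concurrent
op1 [1,4]: concurrent
op3 [5,7]: after
op4 [6,9]: after
op5 [8,10]: after
op6 [11,17]: after
op7 [12,13]: after
op8 [14,15]: after
op9 [16,18]: after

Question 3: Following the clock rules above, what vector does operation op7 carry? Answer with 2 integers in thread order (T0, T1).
(2, 3)

VC(op1, invoked at 1): no causal predecessors; +1 on T1 → (0, 1)
VC(op2, invoked at 2): no causal predecessors; +1 on T0 → (1, 0)
merge at op3 (invoked 5): VC(op2)=(1, 0), own-thread bump on T0 → (2, 0)
merge at op4 (invoked 6): VC(op1)=(0, 1), VC(op2)=(1, 0), own-thread bump on T1 → (1, 2)
merge at op5 (invoked 8): VC(op3)=(2, 0), own-thread bump on T0 → (3, 0)
merge at op6 (invoked 11): VC(op5)=(3, 0), own-thread bump on T0 → (4, 0)
merge at op7 (invoked 12): VC(op3)=(2, 0), VC(op4)=(1, 2), own-thread bump on T1 → (2, 3)
merge at op8 (invoked 14): VC(op7)=(2, 3), own-thread bump on T1 → (2, 4)
merge at op9 (invoked 16): VC(op8)=(2, 4), own-thread bump on T1 → (2, 5)
target: VC(op7) = (2, 3)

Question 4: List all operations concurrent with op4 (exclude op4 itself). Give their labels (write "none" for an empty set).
op3, op5

concurrent with op4 ([6,9]): every op whose interval crosses 6..9
op1 [1,4]: before
op2 [2,3]: before
op3 [5,7]: concurrent
op5 [8,10]: concurrent
op6 [11,17]: after
op7 [12,13]: after
op8 [14,15]: after
op9 [16,18]: after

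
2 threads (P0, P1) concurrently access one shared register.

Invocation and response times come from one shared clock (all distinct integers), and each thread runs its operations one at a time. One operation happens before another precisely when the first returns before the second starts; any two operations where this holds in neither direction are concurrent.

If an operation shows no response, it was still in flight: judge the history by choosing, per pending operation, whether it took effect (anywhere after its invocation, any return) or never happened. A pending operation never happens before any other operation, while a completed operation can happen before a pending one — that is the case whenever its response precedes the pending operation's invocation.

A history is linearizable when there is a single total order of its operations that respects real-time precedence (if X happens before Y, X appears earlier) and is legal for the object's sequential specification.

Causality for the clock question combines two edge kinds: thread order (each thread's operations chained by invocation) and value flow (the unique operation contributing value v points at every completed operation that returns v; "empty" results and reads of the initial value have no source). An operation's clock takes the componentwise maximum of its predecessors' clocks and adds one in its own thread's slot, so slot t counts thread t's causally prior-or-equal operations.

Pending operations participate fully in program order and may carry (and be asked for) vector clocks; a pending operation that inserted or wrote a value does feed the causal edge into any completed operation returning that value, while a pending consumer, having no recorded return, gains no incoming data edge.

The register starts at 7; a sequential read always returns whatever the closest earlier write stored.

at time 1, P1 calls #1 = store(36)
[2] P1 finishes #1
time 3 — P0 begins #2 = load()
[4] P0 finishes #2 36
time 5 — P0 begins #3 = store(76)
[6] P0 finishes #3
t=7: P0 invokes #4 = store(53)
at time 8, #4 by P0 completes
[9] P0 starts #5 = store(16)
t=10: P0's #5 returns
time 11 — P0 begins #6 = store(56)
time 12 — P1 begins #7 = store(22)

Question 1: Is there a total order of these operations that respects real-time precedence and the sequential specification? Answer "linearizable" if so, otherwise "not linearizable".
linearizable

one valid linearization: #1, #2, #3, #4, #5
step 1: #1 store(36) — value 36
step 2: #2 load() → 36 — value 36
step 3: #3 store(76) — value 76
step 4: #4 store(53) — value 53
step 5: #5 store(16) — value 16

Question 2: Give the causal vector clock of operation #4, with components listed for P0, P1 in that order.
(3, 1)

root op #1, invoked 1: fresh clock plus P1's own tick → (0, 1)
VC(#7, invoked at 12): max of VC(#1)=(0, 1), then +1 on thread P1 → (0, 2)
VC(#2, invoked at 3): max of VC(#1)=(0, 1), then +1 on thread P0 → (1, 1)
VC(#3, invoked at 5): max of VC(#2)=(1, 1), then +1 on thread P0 → (2, 1)
VC(#4, invoked at 7): max of VC(#3)=(2, 1), then +1 on thread P0 → (3, 1)
VC(#5, invoked at 9): max of VC(#4)=(3, 1), then +1 on thread P0 → (4, 1)
VC(#6, invoked at 11): max of VC(#5)=(4, 1), then +1 on thread P0 → (5, 1)
target: VC(#4) = (3, 1)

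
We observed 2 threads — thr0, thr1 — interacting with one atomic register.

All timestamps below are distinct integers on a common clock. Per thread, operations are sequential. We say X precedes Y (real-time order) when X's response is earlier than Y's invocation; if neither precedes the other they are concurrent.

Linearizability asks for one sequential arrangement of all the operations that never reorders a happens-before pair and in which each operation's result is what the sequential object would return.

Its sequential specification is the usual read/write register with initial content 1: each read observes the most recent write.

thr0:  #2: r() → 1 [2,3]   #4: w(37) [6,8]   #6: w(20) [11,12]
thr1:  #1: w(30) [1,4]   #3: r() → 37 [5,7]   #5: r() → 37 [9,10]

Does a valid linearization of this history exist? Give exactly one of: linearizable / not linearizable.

linearizable

a witness: #2, #1, #4, #3, #5, #6
step 1: #2 r() → 1 — value 1
step 2: #1 w(30) — value 30
step 3: #4 w(37) — value 37
step 4: #3 r() → 37 — value 37
step 5: #5 r() → 37 — value 37
step 6: #6 w(20) — value 20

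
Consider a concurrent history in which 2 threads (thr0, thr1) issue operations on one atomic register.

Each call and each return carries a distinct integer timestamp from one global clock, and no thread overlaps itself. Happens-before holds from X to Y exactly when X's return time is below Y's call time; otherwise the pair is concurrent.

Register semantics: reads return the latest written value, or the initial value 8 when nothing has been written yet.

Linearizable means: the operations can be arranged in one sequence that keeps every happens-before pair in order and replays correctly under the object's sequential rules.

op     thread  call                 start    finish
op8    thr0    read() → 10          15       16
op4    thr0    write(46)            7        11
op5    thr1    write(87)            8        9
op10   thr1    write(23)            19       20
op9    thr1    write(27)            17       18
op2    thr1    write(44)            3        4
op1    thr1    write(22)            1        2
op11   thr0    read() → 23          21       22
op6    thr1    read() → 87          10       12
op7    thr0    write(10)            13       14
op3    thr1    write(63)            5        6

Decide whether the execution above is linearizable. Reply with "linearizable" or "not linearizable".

witness order: op1, op2, op3, op4, op5, op6, op7, op8, op9, op10, op11
after step 1 (op1 write(22)): value 22
after step 2 (op2 write(44)): value 44
after step 3 (op3 write(63)): value 63
after step 4 (op4 write(46)): value 46
after step 5 (op5 write(87)): value 87
after step 6 (op6 read() → 87): value 87
after step 7 (op7 write(10)): value 10
after step 8 (op8 read() → 10): value 10
after step 9 (op9 write(27)): value 27
after step 10 (op10 write(23)): value 23
after step 11 (op11 read() → 23): value 23

linearizable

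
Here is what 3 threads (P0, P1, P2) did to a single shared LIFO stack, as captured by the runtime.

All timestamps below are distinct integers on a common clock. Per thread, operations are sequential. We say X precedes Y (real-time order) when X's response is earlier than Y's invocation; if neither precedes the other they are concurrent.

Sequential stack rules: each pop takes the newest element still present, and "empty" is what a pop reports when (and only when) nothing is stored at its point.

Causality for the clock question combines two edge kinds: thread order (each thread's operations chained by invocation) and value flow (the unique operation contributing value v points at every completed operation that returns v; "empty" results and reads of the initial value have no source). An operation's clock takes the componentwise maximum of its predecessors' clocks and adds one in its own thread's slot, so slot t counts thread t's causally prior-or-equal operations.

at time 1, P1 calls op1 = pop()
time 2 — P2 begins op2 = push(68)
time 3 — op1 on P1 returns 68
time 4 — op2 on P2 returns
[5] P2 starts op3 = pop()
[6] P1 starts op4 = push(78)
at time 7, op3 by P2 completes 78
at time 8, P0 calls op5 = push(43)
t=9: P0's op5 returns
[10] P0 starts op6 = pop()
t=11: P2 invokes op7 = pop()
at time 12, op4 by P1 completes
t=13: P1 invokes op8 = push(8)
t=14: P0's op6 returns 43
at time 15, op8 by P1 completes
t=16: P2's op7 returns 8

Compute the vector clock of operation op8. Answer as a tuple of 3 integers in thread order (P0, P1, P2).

(0, 3, 1)

invoked at 2, op2 has no predecessors; its own P2 bump gives (0, 0, 1)
invoked at 8, op5 has no predecessors; its own P0 bump gives (1, 0, 0)
op1 (invocation 1): componentwise max over VC(op2)=(0, 0, 1), +1 at P1, giving (0, 1, 1)
op6 (invocation 10): componentwise max over VC(op5)=(1, 0, 0), +1 at P0, giving (2, 0, 0)
op4 (invocation 6): componentwise max over VC(op1)=(0, 1, 1), +1 at P1, giving (0, 2, 1)
op3 (invocation 5): componentwise max over VC(op2)=(0, 0, 1), VC(op4)=(0, 2, 1), +1 at P2, giving (0, 2, 2)
op8 (invocation 13): componentwise max over VC(op4)=(0, 2, 1), +1 at P1, giving (0, 3, 1)
op7 (invocation 11): componentwise max over VC(op3)=(0, 2, 2), VC(op8)=(0, 3, 1), +1 at P2, giving (0, 3, 3)
target: VC(op8) = (0, 3, 1)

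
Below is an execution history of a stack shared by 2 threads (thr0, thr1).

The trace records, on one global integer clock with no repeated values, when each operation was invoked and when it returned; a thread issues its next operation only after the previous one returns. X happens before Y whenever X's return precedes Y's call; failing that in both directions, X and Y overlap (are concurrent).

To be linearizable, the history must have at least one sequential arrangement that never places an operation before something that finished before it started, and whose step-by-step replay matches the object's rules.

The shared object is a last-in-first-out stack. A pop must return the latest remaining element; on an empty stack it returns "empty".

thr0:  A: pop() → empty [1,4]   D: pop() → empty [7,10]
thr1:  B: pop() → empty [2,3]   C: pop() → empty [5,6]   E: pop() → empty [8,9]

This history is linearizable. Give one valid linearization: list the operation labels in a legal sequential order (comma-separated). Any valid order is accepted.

A, B, C, D, E

1. A pop() → empty, leaving stack <>
2. B pop() → empty, leaving stack <>
3. C pop() → empty, leaving stack <>
4. D pop() → empty, leaving stack <>
5. E pop() → empty, leaving stack <>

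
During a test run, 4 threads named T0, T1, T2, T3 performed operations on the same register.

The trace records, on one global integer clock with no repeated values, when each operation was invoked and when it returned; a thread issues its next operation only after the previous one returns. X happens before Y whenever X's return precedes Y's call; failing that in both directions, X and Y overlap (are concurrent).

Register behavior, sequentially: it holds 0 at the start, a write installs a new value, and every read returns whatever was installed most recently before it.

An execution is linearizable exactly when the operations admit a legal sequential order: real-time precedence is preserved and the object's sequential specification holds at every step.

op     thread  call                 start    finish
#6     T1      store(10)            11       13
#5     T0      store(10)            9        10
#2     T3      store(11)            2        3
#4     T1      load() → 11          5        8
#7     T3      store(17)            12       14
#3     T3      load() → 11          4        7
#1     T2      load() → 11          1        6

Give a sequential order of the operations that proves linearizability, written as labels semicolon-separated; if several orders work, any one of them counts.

#2; #1; #3; #4; #5; #6; #7

1. #2 store(11), leaving value 11
2. #1 load() → 11, leaving value 11
3. #3 load() → 11, leaving value 11
4. #4 load() → 11, leaving value 11
5. #5 store(10), leaving value 10
6. #6 store(10), leaving value 10
7. #7 store(17), leaving value 17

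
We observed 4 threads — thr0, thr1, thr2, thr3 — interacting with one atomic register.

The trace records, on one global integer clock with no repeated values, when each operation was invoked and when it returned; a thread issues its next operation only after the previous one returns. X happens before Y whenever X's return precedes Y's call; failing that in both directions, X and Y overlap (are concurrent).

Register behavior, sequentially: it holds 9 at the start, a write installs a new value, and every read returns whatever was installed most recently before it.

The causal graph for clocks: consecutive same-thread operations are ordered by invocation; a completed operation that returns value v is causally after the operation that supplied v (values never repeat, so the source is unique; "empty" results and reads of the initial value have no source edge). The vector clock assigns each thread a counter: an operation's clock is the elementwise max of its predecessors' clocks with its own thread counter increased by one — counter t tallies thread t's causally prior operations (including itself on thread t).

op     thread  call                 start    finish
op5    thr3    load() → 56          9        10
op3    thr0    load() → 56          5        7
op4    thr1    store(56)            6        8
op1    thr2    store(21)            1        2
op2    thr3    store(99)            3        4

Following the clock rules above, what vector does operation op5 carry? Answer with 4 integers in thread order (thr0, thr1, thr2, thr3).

root op op2, invoked 3: fresh clock plus thr3's own tick → (0, 0, 0, 1)
root op op1, invoked 1: fresh clock plus thr2's own tick → (0, 0, 1, 0)
root op op4, invoked 6: fresh clock plus thr1's own tick → (0, 1, 0, 0)
op3 (invocation 5): componentwise max over VC(op4)=(0, 1, 0, 0), +1 at thr0, giving (1, 1, 0, 0)
op5 (invocation 9): componentwise max over VC(op2)=(0, 0, 0, 1), VC(op4)=(0, 1, 0, 0), +1 at thr3, giving (0, 1, 0, 2)
target: VC(op5) = (0, 1, 0, 2)

(0, 1, 0, 2)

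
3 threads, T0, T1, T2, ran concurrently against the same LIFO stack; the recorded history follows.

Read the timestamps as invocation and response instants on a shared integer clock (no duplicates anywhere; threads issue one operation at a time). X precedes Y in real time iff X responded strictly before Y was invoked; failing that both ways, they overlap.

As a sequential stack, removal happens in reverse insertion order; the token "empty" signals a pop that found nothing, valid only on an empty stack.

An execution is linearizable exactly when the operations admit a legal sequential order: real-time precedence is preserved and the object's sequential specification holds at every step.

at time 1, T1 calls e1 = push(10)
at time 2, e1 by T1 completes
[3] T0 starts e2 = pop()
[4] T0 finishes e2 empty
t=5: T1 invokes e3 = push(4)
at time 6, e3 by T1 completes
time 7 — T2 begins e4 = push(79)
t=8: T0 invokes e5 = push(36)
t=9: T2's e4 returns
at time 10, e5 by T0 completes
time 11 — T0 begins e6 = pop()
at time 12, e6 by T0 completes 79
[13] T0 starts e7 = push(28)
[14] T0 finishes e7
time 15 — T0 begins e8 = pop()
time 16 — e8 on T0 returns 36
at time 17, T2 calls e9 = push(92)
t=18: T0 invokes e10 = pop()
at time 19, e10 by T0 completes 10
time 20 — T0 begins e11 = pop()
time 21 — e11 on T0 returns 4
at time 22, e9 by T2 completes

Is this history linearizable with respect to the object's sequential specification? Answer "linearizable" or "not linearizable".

not linearizable

events 1..3 are fine; event 4 — the response of e2 at time 4 — makes the prefix non-linearizable
exactly one order of the 2 completed ops respects real time; the LIFO stack replay fails
for example e1, e2 fails at step 2: e2 pop() → empty is not legal there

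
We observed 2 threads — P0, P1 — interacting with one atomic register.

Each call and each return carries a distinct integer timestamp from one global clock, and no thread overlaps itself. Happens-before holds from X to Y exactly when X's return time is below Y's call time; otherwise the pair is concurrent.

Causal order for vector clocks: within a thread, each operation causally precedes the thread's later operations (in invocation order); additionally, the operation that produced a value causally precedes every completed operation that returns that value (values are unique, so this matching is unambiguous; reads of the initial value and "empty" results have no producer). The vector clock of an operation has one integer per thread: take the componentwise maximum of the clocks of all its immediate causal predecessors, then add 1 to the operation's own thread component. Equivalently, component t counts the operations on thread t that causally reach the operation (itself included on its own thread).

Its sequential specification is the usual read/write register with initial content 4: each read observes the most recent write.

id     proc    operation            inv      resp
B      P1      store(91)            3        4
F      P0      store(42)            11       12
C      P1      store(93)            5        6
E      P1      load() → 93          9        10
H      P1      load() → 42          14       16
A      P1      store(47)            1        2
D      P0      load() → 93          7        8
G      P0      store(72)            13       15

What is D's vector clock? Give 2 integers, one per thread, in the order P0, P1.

no predecessors for A (invoked 1): P1 increments from zero → (0, 1)
from VC(A)=(0, 1), B (invoked 3) maxes components and bumps P1 → (0, 2)
from VC(B)=(0, 2), C (invoked 5) maxes components and bumps P1 → (0, 3)
from VC(C)=(0, 3), E (invoked 9) maxes components and bumps P1 → (0, 4)
from VC(C)=(0, 3), D (invoked 7) maxes components and bumps P0 → (1, 3)
from VC(D)=(1, 3), F (invoked 11) maxes components and bumps P0 → (2, 3)
from VC(F)=(2, 3), G (invoked 13) maxes components and bumps P0 → (3, 3)
from VC(E)=(0, 4), VC(F)=(2, 3), H (invoked 14) maxes components and bumps P1 → (2, 5)
target: VC(D) = (1, 3)

(1, 3)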